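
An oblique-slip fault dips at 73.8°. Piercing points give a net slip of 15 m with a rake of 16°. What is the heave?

1.15 m

dip-slip = net slip × sin(rake) = 15 m × sin(16°) = 4.135 m
heave = dip-slip × cos(dip) = 4.135 × cos(73.8°) = 1.15 m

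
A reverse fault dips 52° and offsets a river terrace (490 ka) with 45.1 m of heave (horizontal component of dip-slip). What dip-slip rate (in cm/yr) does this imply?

0.0149 cm/yr

dip-slip = heave / cos(dip) = 45.1 m / cos(52°) = 73.25 m
rate = 73.25 m / 490 ka = 0.000149 m/yr = 0.0149 cm/yr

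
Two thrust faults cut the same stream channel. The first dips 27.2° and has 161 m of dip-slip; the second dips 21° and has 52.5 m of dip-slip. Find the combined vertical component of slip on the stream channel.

throw_A = 161 × sin(27.2°) = 73.59 m
throw_B = 52.5 × sin(21°) = 18.81 m
total = 73.59 + 18.81 = 92.4 m

92.4 m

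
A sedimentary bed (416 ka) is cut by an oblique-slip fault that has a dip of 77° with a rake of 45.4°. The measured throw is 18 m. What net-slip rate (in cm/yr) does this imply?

0.00624 cm/yr

dip-slip = throw / sin(dip) = 18 / sin(77°) = 18.47 m
net slip = dip-slip / sin(rake) = 18.47 / sin(45.4°) = 25.94 m
rate = 25.94 m / 416 ka = 0.0000624 m/yr = 0.00624 cm/yr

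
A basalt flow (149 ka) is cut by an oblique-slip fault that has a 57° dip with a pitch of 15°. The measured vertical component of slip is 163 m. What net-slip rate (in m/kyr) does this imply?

5.04 m/kyr

dip-slip = throw / sin(dip) = 163 / sin(57°) = 194.4 m
net slip = dip-slip / sin(rake) = 194.4 / sin(15°) = 750.9 m
rate = 750.9 m / 149 ka = 0.00504 m/yr = 5.04 m/kyr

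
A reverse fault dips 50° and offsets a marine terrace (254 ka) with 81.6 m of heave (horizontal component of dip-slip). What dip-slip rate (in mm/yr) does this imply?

0.500 mm/yr

dip-slip = heave / cos(dip) = 81.6 m / cos(50°) = 126.9 m
rate = 126.9 m / 254 ka = 0.000500 m/yr = 0.500 mm/yr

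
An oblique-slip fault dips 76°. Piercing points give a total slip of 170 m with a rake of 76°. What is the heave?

dip-slip = net slip × sin(rake) = 170 m × sin(76°) = 165 m
heave = dip-slip × cos(dip) = 165 × cos(76°) = 39.9 m

39.9 m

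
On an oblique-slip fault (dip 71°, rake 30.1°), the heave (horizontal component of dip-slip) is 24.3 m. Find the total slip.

149 m

dip-slip = heave / cos(dip) = 24.3 / cos(71°) = 74.64 m
net slip = dip-slip / sin(rake) = 74.64 / sin(30.1°) = 149 m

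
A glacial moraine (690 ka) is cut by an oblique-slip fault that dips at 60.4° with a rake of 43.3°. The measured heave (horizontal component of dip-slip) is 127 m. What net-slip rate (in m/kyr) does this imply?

0.543 m/kyr

dip-slip = heave / cos(dip) = 127 / cos(60.4°) = 257.1 m
net slip = dip-slip / sin(rake) = 257.1 / sin(43.3°) = 374.9 m
rate = 374.9 m / 690 ka = 0.000543 m/yr = 0.543 m/kyr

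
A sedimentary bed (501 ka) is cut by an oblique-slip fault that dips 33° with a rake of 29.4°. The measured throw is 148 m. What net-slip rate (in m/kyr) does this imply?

dip-slip = throw / sin(dip) = 148 / sin(33°) = 271.7 m
net slip = dip-slip / sin(rake) = 271.7 / sin(29.4°) = 553.5 m
rate = 553.5 m / 501 ka = 0.00110 m/yr = 1.10 m/kyr

1.10 m/kyr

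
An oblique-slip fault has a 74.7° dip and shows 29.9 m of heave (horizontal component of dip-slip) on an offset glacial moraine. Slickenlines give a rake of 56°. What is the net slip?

dip-slip = heave / cos(dip) = 29.9 / cos(74.7°) = 113.3 m
net slip = dip-slip / sin(rake) = 113.3 / sin(56°) = 137 m

137 m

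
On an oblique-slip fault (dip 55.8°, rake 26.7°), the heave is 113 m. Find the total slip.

dip-slip = heave / cos(dip) = 113 / cos(55.8°) = 201 m
net slip = dip-slip / sin(rake) = 201 / sin(26.7°) = 447 m

447 m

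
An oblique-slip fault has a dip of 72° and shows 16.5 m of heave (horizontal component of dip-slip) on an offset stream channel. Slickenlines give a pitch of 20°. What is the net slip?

156 m

dip-slip = heave / cos(dip) = 16.5 / cos(72°) = 53.40 m
net slip = dip-slip / sin(rake) = 53.40 / sin(20°) = 156 m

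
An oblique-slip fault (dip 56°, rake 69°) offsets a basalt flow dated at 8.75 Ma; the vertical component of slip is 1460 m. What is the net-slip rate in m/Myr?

216 m/Myr

dip-slip = throw / sin(dip) = 1460 / sin(56°) = 1761 m
net slip = dip-slip / sin(rake) = 1761 / sin(69°) = 1886 m
rate = 1886 m / 8.75 Ma = 0.000216 m/yr = 216 m/Myr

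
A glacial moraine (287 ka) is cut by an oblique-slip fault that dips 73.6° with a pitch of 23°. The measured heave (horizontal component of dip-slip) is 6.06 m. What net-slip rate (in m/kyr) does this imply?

dip-slip = heave / cos(dip) = 6.06 / cos(73.6°) = 21.46 m
net slip = dip-slip / sin(rake) = 21.46 / sin(23°) = 54.93 m
rate = 54.93 m / 287 ka = 0.000191 m/yr = 0.191 m/kyr

0.191 m/kyr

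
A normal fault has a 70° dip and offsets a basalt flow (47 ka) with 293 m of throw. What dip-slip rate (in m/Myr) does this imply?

dip-slip = throw / sin(dip) = 293 m / sin(70°) = 311.8 m
rate = 311.8 m / 47 ka = 0.00663 m/yr = 6630 m/Myr

6630 m/Myr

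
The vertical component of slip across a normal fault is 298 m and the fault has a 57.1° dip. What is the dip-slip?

355 m

dip-slip = throw / sin(dip) = 298 / sin(57.1°) = 355 m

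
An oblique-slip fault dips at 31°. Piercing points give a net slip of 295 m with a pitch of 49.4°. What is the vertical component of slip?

dip-slip = net slip × sin(rake) = 295 m × sin(49.4°) = 224 m
throw = dip-slip × sin(dip) = 224 × sin(31°) = 115 m

115 m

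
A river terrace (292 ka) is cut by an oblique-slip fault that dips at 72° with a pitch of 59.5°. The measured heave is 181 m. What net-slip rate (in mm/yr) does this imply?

2.33 mm/yr

dip-slip = heave / cos(dip) = 181 / cos(72°) = 585.7 m
net slip = dip-slip / sin(rake) = 585.7 / sin(59.5°) = 679.8 m
rate = 679.8 m / 292 ka = 0.00233 m/yr = 2.33 mm/yr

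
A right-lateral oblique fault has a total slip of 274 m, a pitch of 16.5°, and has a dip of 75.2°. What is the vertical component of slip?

dip-slip = net slip × sin(rake) = 274 m × sin(16.5°) = 77.82 m
throw = dip-slip × sin(dip) = 77.82 × sin(75.2°) = 75.2 m

75.2 m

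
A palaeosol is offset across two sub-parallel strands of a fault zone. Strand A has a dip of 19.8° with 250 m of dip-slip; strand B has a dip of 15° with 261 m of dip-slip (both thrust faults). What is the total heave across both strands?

487 m

heave_A = 250 × cos(19.8°) = 235.2 m
heave_B = 261 × cos(15°) = 252.1 m
total = 235.2 + 252.1 = 487 m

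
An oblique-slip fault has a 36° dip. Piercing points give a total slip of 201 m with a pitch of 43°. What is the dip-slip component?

dip-slip = net slip × sin(rake) = 201 m × sin(43°) = 137 m

137 m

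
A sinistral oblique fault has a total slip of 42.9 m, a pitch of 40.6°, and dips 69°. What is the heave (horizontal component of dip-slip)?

10 m

dip-slip = net slip × sin(rake) = 42.9 m × sin(40.6°) = 27.92 m
heave = dip-slip × cos(dip) = 27.92 × cos(69°) = 10 m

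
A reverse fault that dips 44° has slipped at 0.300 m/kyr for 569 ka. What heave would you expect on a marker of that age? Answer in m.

dip-slip = rate × time = 0.300 m/kyr × 569 ka = 170.7 m
heave = dip-slip × cos(dip) = 170.7 × cos(44°) = 123 m

123 m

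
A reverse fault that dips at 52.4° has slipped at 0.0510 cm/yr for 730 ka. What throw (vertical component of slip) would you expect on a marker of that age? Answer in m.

dip-slip = rate × time = 0.0510 cm/yr × 730 ka = 372.3 m
throw = dip-slip × sin(dip) = 372.3 × sin(52.4°) = 295 m

295 m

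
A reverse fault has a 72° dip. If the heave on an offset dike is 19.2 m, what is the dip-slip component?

dip-slip = heave / cos(dip) = 19.2 / cos(72°) = 62.1 m

62.1 m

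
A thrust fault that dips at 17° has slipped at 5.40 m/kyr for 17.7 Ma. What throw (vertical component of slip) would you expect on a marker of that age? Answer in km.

27.9 km

dip-slip = rate × time = 5.40 m/kyr × 17.7 Ma = 95580 m
throw = dip-slip × sin(dip) = 95580 × sin(17°) = 27900 m = 27.9 km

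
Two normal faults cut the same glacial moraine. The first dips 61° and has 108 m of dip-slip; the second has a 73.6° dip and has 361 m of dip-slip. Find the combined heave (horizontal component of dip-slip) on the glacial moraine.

heave_A = 108 × cos(61°) = 52.36 m
heave_B = 361 × cos(73.6°) = 101.9 m
total = 52.36 + 101.9 = 154 m

154 m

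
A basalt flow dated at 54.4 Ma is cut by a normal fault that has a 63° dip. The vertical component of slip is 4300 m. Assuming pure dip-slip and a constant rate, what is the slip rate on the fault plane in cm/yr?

dip-slip = throw / sin(dip) = 4300 m / sin(63°) = 4826 m
rate = 4826 m / 54.4 Ma = 0.0000887 m/yr = 0.00887 cm/yr

0.00887 cm/yr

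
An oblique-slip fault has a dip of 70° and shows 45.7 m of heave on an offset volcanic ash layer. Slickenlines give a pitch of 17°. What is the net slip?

dip-slip = heave / cos(dip) = 45.7 / cos(70°) = 133.6 m
net slip = dip-slip / sin(rake) = 133.6 / sin(17°) = 457 m

457 m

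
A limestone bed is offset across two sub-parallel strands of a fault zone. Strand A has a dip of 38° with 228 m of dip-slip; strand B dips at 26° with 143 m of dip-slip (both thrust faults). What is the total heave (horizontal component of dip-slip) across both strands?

heave_A = 228 × cos(38°) = 179.7 m
heave_B = 143 × cos(26°) = 128.5 m
total = 179.7 + 128.5 = 308 m

308 m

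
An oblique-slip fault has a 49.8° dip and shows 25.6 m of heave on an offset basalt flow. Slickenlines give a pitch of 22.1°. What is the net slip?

105 m

dip-slip = heave / cos(dip) = 25.6 / cos(49.8°) = 39.66 m
net slip = dip-slip / sin(rake) = 39.66 / sin(22.1°) = 105 m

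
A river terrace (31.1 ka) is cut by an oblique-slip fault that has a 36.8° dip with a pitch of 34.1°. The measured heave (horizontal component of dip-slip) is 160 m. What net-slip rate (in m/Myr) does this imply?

11500 m/Myr

dip-slip = heave / cos(dip) = 160 / cos(36.8°) = 199.8 m
net slip = dip-slip / sin(rake) = 199.8 / sin(34.1°) = 356.4 m
rate = 356.4 m / 31.1 ka = 0.0115 m/yr = 11500 m/Myr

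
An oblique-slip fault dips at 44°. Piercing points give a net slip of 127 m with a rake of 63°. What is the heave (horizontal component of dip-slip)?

dip-slip = net slip × sin(rake) = 127 m × sin(63°) = 113.2 m
heave = dip-slip × cos(dip) = 113.2 × cos(44°) = 81.4 m

81.4 m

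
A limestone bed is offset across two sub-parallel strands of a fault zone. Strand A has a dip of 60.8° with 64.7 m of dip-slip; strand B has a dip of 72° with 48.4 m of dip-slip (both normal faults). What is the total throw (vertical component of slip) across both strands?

103 m

throw_A = 64.7 × sin(60.8°) = 56.48 m
throw_B = 48.4 × sin(72°) = 46.03 m
total = 56.48 + 46.03 = 103 m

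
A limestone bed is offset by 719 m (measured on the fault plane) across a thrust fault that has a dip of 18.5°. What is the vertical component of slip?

throw = dip-slip × sin(dip) = 719 m × sin(18.5°) = 228 m

228 m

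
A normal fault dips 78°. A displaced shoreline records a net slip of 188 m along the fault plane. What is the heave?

39.1 m

heave = dip-slip × cos(dip) = 188 m × cos(78°) = 39.1 m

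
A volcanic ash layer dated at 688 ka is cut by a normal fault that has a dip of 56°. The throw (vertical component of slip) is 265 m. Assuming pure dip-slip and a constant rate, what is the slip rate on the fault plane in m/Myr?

dip-slip = throw / sin(dip) = 265 m / sin(56°) = 319.6 m
rate = 319.6 m / 688 ka = 0.000465 m/yr = 465 m/Myr

465 m/Myr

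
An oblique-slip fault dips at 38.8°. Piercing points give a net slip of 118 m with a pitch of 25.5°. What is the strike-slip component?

107 m

strike-slip = net slip × cos(rake) = 118 m × cos(25.5°) = 107 m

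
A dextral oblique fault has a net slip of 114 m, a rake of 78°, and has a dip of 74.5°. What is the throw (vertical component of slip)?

dip-slip = net slip × sin(rake) = 114 m × sin(78°) = 111.5 m
throw = dip-slip × sin(dip) = 111.5 × sin(74.5°) = 107 m

107 m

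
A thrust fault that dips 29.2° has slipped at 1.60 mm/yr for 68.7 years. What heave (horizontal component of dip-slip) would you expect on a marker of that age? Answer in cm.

9.60 cm

dip-slip = rate × time = 1.60 mm/yr × 68.7 years = 0.1099 m
heave = dip-slip × cos(dip) = 0.1099 × cos(29.2°) = 0.0960 m = 9.60 cm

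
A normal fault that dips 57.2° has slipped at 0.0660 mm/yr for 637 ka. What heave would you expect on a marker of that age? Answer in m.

22.8 m

dip-slip = rate × time = 0.0660 mm/yr × 637 ka = 42.04 m
heave = dip-slip × cos(dip) = 42.04 × cos(57.2°) = 22.8 m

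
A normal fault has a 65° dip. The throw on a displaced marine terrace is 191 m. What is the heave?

89.1 m

heave = throw / tan(dip) = 191 / tan(65°) = 89.1 m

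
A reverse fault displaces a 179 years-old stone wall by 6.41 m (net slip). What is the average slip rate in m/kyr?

rate = 6.41 m / 179 years = 0.0358 m/yr = 35.8 m/kyr

35.8 m/kyr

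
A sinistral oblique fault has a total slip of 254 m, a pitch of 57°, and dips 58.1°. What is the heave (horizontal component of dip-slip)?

dip-slip = net slip × sin(rake) = 254 m × sin(57°) = 213 m
heave = dip-slip × cos(dip) = 213 × cos(58.1°) = 113 m

113 m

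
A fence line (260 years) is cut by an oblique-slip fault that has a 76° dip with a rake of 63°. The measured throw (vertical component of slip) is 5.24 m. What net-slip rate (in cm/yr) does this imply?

dip-slip = throw / sin(dip) = 5.24 / sin(76°) = 5.400 m
net slip = dip-slip / sin(rake) = 5.400 / sin(63°) = 6.061 m
rate = 6.061 m / 260 years = 0.0233 m/yr = 2.33 cm/yr

2.33 cm/yr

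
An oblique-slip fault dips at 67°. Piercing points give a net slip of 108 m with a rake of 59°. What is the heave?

36.2 m

dip-slip = net slip × sin(rake) = 108 m × sin(59°) = 92.57 m
heave = dip-slip × cos(dip) = 92.57 × cos(67°) = 36.2 m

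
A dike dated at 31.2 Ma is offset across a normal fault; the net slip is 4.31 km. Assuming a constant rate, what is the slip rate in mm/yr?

0.138 mm/yr

rate = 4.31 km / 31.2 Ma = 0.000138 m/yr = 0.138 mm/yr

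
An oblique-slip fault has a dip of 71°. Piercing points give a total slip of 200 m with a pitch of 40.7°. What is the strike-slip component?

152 m

strike-slip = net slip × cos(rake) = 200 m × cos(40.7°) = 152 m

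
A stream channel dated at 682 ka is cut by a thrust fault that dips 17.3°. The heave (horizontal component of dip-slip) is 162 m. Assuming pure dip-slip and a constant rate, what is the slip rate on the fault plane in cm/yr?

0.0249 cm/yr

dip-slip = heave / cos(dip) = 162 m / cos(17.3°) = 169.7 m
rate = 169.7 m / 682 ka = 0.000249 m/yr = 0.0249 cm/yr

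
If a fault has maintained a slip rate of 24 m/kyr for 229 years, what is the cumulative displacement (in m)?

5.50 m

slip = rate × time = 24 m/kyr × 229 years = 5.50 m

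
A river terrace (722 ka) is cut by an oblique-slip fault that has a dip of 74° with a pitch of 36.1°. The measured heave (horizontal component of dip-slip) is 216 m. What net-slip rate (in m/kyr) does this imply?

dip-slip = heave / cos(dip) = 216 / cos(74°) = 783.6 m
net slip = dip-slip / sin(rake) = 783.6 / sin(36.1°) = 1330 m
rate = 1330 m / 722 ka = 0.00184 m/yr = 1.84 m/kyr

1.84 m/kyr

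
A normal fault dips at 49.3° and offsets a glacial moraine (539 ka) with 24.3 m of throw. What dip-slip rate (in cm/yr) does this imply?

0.00595 cm/yr

dip-slip = throw / sin(dip) = 24.3 m / sin(49.3°) = 32.05 m
rate = 32.05 m / 539 ka = 0.0000595 m/yr = 0.00595 cm/yr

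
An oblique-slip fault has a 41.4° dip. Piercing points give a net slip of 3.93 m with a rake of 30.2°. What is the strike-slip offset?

3.40 m

strike-slip = net slip × cos(rake) = 3.93 m × cos(30.2°) = 3.40 m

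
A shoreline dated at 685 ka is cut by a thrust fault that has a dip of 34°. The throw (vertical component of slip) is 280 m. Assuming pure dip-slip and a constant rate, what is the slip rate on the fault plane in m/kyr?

dip-slip = throw / sin(dip) = 280 m / sin(34°) = 500.7 m
rate = 500.7 m / 685 ka = 0.000731 m/yr = 0.731 m/kyr

0.731 m/kyr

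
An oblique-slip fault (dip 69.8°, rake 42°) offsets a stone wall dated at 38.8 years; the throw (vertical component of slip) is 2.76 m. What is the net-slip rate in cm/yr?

11.3 cm/yr

dip-slip = throw / sin(dip) = 2.76 / sin(69.8°) = 2.941 m
net slip = dip-slip / sin(rake) = 2.941 / sin(42°) = 4.395 m
rate = 4.395 m / 38.8 years = 0.113 m/yr = 11.3 cm/yr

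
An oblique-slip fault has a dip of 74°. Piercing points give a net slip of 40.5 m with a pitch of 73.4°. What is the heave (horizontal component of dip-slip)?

10.7 m

dip-slip = net slip × sin(rake) = 40.5 m × sin(73.4°) = 38.81 m
heave = dip-slip × cos(dip) = 38.81 × cos(74°) = 10.7 m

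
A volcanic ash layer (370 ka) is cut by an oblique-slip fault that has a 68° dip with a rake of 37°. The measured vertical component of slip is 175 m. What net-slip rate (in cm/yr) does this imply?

0.0848 cm/yr

dip-slip = throw / sin(dip) = 175 / sin(68°) = 188.7 m
net slip = dip-slip / sin(rake) = 188.7 / sin(37°) = 313.6 m
rate = 313.6 m / 370 ka = 0.000848 m/yr = 0.0848 cm/yr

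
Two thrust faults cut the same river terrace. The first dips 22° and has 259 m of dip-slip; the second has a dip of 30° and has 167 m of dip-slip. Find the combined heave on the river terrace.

heave_A = 259 × cos(22°) = 240.1 m
heave_B = 167 × cos(30°) = 144.6 m
total = 240.1 + 144.6 = 385 m

385 m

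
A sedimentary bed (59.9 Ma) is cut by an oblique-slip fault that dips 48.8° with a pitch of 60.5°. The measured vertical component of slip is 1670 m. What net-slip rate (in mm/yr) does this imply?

0.0426 mm/yr

dip-slip = throw / sin(dip) = 1670 / sin(48.8°) = 2220 m
net slip = dip-slip / sin(rake) = 2220 / sin(60.5°) = 2550 m
rate = 2550 m / 59.9 Ma = 0.0000426 m/yr = 0.0426 mm/yr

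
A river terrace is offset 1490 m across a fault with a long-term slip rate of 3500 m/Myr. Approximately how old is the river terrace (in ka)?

426 ka

age = offset / rate = 1490 m / (3500 m/Myr) = 426000 yr = 426 ka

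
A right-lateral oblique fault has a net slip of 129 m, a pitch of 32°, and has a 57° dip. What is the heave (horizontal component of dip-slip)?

37.2 m

dip-slip = net slip × sin(rake) = 129 m × sin(32°) = 68.36 m
heave = dip-slip × cos(dip) = 68.36 × cos(57°) = 37.2 m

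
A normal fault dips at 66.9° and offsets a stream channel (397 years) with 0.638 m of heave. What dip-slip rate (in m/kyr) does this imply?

dip-slip = heave / cos(dip) = 0.638 m / cos(66.9°) = 1.626 m
rate = 1.626 m / 397 years = 0.00410 m/yr = 4.10 m/kyr

4.10 m/kyr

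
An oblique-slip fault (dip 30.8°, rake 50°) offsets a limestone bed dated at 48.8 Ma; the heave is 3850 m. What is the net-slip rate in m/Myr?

dip-slip = heave / cos(dip) = 3850 / cos(30.8°) = 4482 m
net slip = dip-slip / sin(rake) = 4482 / sin(50°) = 5851 m
rate = 5851 m / 48.8 Ma = 0.000120 m/yr = 120 m/Myr

120 m/Myr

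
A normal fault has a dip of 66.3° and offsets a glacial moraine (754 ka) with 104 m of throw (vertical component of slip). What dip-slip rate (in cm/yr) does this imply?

0.0151 cm/yr

dip-slip = throw / sin(dip) = 104 m / sin(66.3°) = 113.6 m
rate = 113.6 m / 754 ka = 0.000151 m/yr = 0.0151 cm/yr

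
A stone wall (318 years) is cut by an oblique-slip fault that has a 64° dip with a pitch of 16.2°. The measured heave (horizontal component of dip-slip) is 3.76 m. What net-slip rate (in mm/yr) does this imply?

96.7 mm/yr

dip-slip = heave / cos(dip) = 3.76 / cos(64°) = 8.577 m
net slip = dip-slip / sin(rake) = 8.577 / sin(16.2°) = 30.74 m
rate = 30.74 m / 318 years = 0.0967 m/yr = 96.7 mm/yr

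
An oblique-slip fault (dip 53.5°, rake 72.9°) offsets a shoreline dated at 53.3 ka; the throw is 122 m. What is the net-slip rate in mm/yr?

2.98 mm/yr

dip-slip = throw / sin(dip) = 122 / sin(53.5°) = 151.8 m
net slip = dip-slip / sin(rake) = 151.8 / sin(72.9°) = 158.8 m
rate = 158.8 m / 53.3 ka = 0.00298 m/yr = 2.98 mm/yr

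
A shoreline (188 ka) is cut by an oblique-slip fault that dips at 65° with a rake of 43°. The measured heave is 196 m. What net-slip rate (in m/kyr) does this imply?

3.62 m/kyr

dip-slip = heave / cos(dip) = 196 / cos(65°) = 463.8 m
net slip = dip-slip / sin(rake) = 463.8 / sin(43°) = 680 m
rate = 680 m / 188 ka = 0.00362 m/yr = 3.62 m/kyr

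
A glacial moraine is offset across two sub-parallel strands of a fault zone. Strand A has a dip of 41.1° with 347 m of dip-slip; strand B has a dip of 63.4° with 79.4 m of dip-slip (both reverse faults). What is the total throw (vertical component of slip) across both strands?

throw_A = 347 × sin(41.1°) = 228.1 m
throw_B = 79.4 × sin(63.4°) = 71 m
total = 228.1 + 71 = 299 m

299 m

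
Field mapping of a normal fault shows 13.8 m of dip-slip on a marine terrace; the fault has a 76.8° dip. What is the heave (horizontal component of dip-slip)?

3.15 m

heave = dip-slip × cos(dip) = 13.8 m × cos(76.8°) = 3.15 m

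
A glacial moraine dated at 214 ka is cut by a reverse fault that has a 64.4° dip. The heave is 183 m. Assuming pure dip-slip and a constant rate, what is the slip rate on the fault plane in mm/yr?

dip-slip = heave / cos(dip) = 183 m / cos(64.4°) = 423.5 m
rate = 423.5 m / 214 ka = 0.00198 m/yr = 1.98 mm/yr

1.98 mm/yr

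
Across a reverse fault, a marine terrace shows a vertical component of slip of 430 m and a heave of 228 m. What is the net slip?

net slip = √(throw² + heave²) = √(430² + 228²) = 487 m

487 m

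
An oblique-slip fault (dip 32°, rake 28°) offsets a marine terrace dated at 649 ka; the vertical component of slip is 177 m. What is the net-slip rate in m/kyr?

dip-slip = throw / sin(dip) = 177 / sin(32°) = 334 m
net slip = dip-slip / sin(rake) = 334 / sin(28°) = 711.5 m
rate = 711.5 m / 649 ka = 0.00110 m/yr = 1.10 m/kyr

1.10 m/kyr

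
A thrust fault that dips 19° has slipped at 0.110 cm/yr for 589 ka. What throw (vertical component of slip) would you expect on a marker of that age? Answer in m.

211 m

dip-slip = rate × time = 0.110 cm/yr × 589 ka = 647.9 m
throw = dip-slip × sin(dip) = 647.9 × sin(19°) = 211 m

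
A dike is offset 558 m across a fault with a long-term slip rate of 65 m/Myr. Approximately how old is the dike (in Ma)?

age = offset / rate = 558 m / (65 m/Myr) = 8.58e+06 yr = 8.58 Ma

8.58 Ma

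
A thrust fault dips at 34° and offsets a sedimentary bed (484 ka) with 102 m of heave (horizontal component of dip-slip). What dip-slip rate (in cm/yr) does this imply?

0.0254 cm/yr

dip-slip = heave / cos(dip) = 102 m / cos(34°) = 123 m
rate = 123 m / 484 ka = 0.000254 m/yr = 0.0254 cm/yr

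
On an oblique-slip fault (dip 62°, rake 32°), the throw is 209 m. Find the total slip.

447 m

dip-slip = throw / sin(dip) = 209 / sin(62°) = 236.7 m
net slip = dip-slip / sin(rake) = 236.7 / sin(32°) = 447 m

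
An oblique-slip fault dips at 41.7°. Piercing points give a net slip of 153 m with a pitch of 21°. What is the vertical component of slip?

36.5 m

dip-slip = net slip × sin(rake) = 153 m × sin(21°) = 54.83 m
throw = dip-slip × sin(dip) = 54.83 × sin(41.7°) = 36.5 m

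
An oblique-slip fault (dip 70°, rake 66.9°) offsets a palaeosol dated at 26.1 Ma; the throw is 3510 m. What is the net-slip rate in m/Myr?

dip-slip = throw / sin(dip) = 3510 / sin(70°) = 3735 m
net slip = dip-slip / sin(rake) = 3735 / sin(66.9°) = 4061 m
rate = 4061 m / 26.1 Ma = 0.000156 m/yr = 156 m/Myr

156 m/Myr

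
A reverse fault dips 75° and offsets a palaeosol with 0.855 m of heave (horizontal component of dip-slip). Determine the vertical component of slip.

3.19 m

throw = heave × tan(dip) = 0.855 × tan(75°) = 3.19 m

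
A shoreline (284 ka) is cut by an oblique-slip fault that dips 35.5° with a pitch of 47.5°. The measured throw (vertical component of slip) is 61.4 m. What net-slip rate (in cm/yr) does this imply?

dip-slip = throw / sin(dip) = 61.4 / sin(35.5°) = 105.7 m
net slip = dip-slip / sin(rake) = 105.7 / sin(47.5°) = 143.4 m
rate = 143.4 m / 284 ka = 0.000505 m/yr = 0.0505 cm/yr

0.0505 cm/yr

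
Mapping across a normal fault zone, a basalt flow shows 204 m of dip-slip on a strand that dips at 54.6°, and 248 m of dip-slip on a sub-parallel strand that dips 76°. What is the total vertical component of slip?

407 m

throw_A = 204 × sin(54.6°) = 166.3 m
throw_B = 248 × sin(76°) = 240.6 m
total = 166.3 + 240.6 = 407 m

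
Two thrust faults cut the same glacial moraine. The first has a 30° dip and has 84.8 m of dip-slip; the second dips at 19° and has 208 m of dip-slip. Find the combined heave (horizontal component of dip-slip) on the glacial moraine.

heave_A = 84.8 × cos(30°) = 73.44 m
heave_B = 208 × cos(19°) = 196.7 m
total = 73.44 + 196.7 = 270 m

270 m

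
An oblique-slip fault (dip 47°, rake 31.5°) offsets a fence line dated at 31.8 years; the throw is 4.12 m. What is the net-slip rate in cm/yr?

dip-slip = throw / sin(dip) = 4.12 / sin(47°) = 5.633 m
net slip = dip-slip / sin(rake) = 5.633 / sin(31.5°) = 10.78 m
rate = 10.78 m / 31.8 years = 0.339 m/yr = 33.9 cm/yr

33.9 cm/yr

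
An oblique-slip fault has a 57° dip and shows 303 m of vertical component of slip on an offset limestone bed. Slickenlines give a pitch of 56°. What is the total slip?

436 m

dip-slip = throw / sin(dip) = 303 / sin(57°) = 361.3 m
net slip = dip-slip / sin(rake) = 361.3 / sin(56°) = 436 m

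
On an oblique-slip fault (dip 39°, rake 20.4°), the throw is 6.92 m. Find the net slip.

31.5 m

dip-slip = throw / sin(dip) = 6.92 / sin(39°) = 11 m
net slip = dip-slip / sin(rake) = 11 / sin(20.4°) = 31.5 m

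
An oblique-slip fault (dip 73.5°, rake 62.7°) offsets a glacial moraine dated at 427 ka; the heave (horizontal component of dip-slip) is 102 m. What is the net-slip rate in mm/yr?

0.946 mm/yr

dip-slip = heave / cos(dip) = 102 / cos(73.5°) = 359.1 m
net slip = dip-slip / sin(rake) = 359.1 / sin(62.7°) = 404.2 m
rate = 404.2 m / 427 ka = 0.000946 m/yr = 0.946 mm/yr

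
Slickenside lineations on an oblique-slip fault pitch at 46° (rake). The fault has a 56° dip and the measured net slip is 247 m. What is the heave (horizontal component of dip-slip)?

dip-slip = net slip × sin(rake) = 247 m × sin(46°) = 177.7 m
heave = dip-slip × cos(dip) = 177.7 × cos(56°) = 99.4 m

99.4 m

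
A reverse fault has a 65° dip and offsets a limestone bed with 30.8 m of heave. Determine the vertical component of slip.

66.1 m

throw = heave × tan(dip) = 30.8 × tan(65°) = 66.1 m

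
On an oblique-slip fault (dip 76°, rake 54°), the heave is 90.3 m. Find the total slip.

dip-slip = heave / cos(dip) = 90.3 / cos(76°) = 373.3 m
net slip = dip-slip / sin(rake) = 373.3 / sin(54°) = 461 m

461 m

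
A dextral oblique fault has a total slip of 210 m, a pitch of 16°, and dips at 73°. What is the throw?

55.4 m

dip-slip = net slip × sin(rake) = 210 m × sin(16°) = 57.88 m
throw = dip-slip × sin(dip) = 57.88 × sin(73°) = 55.4 m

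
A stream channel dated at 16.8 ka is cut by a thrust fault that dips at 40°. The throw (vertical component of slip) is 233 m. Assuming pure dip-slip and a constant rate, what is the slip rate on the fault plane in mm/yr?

21.6 mm/yr

dip-slip = throw / sin(dip) = 233 m / sin(40°) = 362.5 m
rate = 362.5 m / 16.8 ka = 0.0216 m/yr = 21.6 mm/yr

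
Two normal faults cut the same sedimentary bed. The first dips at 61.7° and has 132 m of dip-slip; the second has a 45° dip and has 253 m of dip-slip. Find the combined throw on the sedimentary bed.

295 m

throw_A = 132 × sin(61.7°) = 116.2 m
throw_B = 253 × sin(45°) = 178.9 m
total = 116.2 + 178.9 = 295 m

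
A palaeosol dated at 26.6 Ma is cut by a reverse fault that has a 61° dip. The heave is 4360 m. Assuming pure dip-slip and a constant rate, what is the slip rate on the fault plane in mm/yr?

dip-slip = heave / cos(dip) = 4360 m / cos(61°) = 8993 m
rate = 8993 m / 26.6 Ma = 0.000338 m/yr = 0.338 mm/yr

0.338 mm/yr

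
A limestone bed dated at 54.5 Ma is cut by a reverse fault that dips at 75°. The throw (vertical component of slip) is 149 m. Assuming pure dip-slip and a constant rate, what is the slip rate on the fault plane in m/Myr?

dip-slip = throw / sin(dip) = 149 m / sin(75°) = 154.3 m
rate = 154.3 m / 54.5 Ma = 0.00000283 m/yr = 2.83 m/Myr

2.83 m/Myr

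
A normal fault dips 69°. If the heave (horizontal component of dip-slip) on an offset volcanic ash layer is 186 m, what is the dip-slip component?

519 m

dip-slip = heave / cos(dip) = 186 / cos(69°) = 519 m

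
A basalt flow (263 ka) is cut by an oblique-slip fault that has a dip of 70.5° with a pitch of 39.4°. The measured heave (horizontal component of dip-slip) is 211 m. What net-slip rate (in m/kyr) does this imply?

3.79 m/kyr

dip-slip = heave / cos(dip) = 211 / cos(70.5°) = 632.1 m
net slip = dip-slip / sin(rake) = 632.1 / sin(39.4°) = 995.9 m
rate = 995.9 m / 263 ka = 0.00379 m/yr = 3.79 m/kyr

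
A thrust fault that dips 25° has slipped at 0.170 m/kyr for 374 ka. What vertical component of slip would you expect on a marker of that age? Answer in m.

26.9 m

dip-slip = rate × time = 0.170 m/kyr × 374 ka = 63.58 m
throw = dip-slip × sin(dip) = 63.58 × sin(25°) = 26.9 m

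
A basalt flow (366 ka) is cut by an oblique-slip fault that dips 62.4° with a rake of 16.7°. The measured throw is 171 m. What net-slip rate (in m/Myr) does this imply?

1830 m/Myr

dip-slip = throw / sin(dip) = 171 / sin(62.4°) = 193 m
net slip = dip-slip / sin(rake) = 193 / sin(16.7°) = 671.5 m
rate = 671.5 m / 366 ka = 0.00183 m/yr = 1830 m/Myr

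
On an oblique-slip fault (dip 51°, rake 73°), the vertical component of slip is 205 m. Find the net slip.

dip-slip = throw / sin(dip) = 205 / sin(51°) = 263.8 m
net slip = dip-slip / sin(rake) = 263.8 / sin(73°) = 276 m

276 m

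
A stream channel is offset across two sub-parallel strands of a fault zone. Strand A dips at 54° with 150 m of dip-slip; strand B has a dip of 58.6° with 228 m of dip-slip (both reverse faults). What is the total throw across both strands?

throw_A = 150 × sin(54°) = 121.4 m
throw_B = 228 × sin(58.6°) = 194.6 m
total = 121.4 + 194.6 = 316 m

316 m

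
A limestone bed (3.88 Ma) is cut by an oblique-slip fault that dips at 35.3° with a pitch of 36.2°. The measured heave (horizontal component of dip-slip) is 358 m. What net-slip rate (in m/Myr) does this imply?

dip-slip = heave / cos(dip) = 358 / cos(35.3°) = 438.7 m
net slip = dip-slip / sin(rake) = 438.7 / sin(36.2°) = 742.7 m
rate = 742.7 m / 3.88 Ma = 0.000191 m/yr = 191 m/Myr

191 m/Myr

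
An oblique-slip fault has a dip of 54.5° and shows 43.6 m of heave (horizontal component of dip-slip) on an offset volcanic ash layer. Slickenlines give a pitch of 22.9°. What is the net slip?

193 m

dip-slip = heave / cos(dip) = 43.6 / cos(54.5°) = 75.08 m
net slip = dip-slip / sin(rake) = 75.08 / sin(22.9°) = 193 m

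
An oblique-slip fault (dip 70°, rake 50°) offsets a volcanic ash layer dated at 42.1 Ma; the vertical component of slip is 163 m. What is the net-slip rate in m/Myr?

dip-slip = throw / sin(dip) = 163 / sin(70°) = 173.5 m
net slip = dip-slip / sin(rake) = 173.5 / sin(50°) = 226.4 m
rate = 226.4 m / 42.1 Ma = 0.00000538 m/yr = 5.38 m/Myr

5.38 m/Myr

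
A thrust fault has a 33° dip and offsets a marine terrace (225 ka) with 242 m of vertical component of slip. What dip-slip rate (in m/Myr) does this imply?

dip-slip = throw / sin(dip) = 242 m / sin(33°) = 444.3 m
rate = 444.3 m / 225 ka = 0.00197 m/yr = 1970 m/Myr

1970 m/Myr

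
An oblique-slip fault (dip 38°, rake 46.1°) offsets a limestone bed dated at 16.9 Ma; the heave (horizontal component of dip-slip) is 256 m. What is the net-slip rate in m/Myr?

dip-slip = heave / cos(dip) = 256 / cos(38°) = 324.9 m
net slip = dip-slip / sin(rake) = 324.9 / sin(46.1°) = 450.9 m
rate = 450.9 m / 16.9 Ma = 0.0000267 m/yr = 26.7 m/Myr

26.7 m/Myr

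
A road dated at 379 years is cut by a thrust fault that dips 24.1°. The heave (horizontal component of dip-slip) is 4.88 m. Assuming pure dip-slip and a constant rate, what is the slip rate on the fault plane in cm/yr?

1.41 cm/yr

dip-slip = heave / cos(dip) = 4.88 m / cos(24.1°) = 5.346 m
rate = 5.346 m / 379 years = 0.0141 m/yr = 1.41 cm/yr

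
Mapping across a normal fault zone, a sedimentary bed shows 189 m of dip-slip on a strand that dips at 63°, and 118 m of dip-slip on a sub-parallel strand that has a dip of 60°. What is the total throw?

271 m

throw_A = 189 × sin(63°) = 168.4 m
throw_B = 118 × sin(60°) = 102.2 m
total = 168.4 + 102.2 = 271 m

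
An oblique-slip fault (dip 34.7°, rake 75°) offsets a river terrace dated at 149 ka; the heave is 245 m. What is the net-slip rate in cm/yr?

dip-slip = heave / cos(dip) = 245 / cos(34.7°) = 298 m
net slip = dip-slip / sin(rake) = 298 / sin(75°) = 308.5 m
rate = 308.5 m / 149 ka = 0.00207 m/yr = 0.207 cm/yr

0.207 cm/yr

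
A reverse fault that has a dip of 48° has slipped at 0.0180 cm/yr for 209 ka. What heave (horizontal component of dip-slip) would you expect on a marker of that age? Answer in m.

25.2 m

dip-slip = rate × time = 0.0180 cm/yr × 209 ka = 37.62 m
heave = dip-slip × cos(dip) = 37.62 × cos(48°) = 25.2 m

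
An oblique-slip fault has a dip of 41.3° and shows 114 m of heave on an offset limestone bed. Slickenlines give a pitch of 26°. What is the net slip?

dip-slip = heave / cos(dip) = 114 / cos(41.3°) = 151.7 m
net slip = dip-slip / sin(rake) = 151.7 / sin(26°) = 346 m

346 m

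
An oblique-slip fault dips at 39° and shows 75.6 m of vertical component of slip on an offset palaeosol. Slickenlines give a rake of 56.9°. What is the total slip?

143 m

dip-slip = throw / sin(dip) = 75.6 / sin(39°) = 120.1 m
net slip = dip-slip / sin(rake) = 120.1 / sin(56.9°) = 143 m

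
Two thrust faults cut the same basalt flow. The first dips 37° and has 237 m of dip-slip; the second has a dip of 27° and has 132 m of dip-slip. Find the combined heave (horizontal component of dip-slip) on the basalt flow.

307 m

heave_A = 237 × cos(37°) = 189.3 m
heave_B = 132 × cos(27°) = 117.6 m
total = 189.3 + 117.6 = 307 m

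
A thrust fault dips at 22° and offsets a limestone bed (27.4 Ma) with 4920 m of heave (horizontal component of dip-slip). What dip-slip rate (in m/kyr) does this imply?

0.194 m/kyr

dip-slip = heave / cos(dip) = 4920 m / cos(22°) = 5306 m
rate = 5306 m / 27.4 Ma = 0.000194 m/yr = 0.194 m/kyr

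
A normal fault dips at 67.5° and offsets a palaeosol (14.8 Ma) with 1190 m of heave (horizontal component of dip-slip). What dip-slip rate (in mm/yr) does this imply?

dip-slip = heave / cos(dip) = 1190 m / cos(67.5°) = 3110 m
rate = 3110 m / 14.8 Ma = 0.000210 m/yr = 0.210 mm/yr

0.210 mm/yr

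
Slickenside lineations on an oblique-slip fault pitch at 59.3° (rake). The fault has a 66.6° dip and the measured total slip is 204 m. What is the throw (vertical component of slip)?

161 m

dip-slip = net slip × sin(rake) = 204 m × sin(59.3°) = 175.4 m
throw = dip-slip × sin(dip) = 175.4 × sin(66.6°) = 161 m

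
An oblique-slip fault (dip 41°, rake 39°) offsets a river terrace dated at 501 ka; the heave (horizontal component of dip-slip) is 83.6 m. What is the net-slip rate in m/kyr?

0.351 m/kyr

dip-slip = heave / cos(dip) = 83.6 / cos(41°) = 110.8 m
net slip = dip-slip / sin(rake) = 110.8 / sin(39°) = 176 m
rate = 176 m / 501 ka = 0.000351 m/yr = 0.351 m/kyr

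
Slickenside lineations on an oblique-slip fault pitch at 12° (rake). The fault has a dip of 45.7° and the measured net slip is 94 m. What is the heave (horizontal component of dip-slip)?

dip-slip = net slip × sin(rake) = 94 m × sin(12°) = 19.54 m
heave = dip-slip × cos(dip) = 19.54 × cos(45.7°) = 13.6 m

13.6 m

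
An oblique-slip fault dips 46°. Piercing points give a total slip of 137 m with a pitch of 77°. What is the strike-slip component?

strike-slip = net slip × cos(rake) = 137 m × cos(77°) = 30.8 m

30.8 m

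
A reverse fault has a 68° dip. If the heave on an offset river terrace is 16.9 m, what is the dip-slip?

45.1 m

dip-slip = heave / cos(dip) = 16.9 / cos(68°) = 45.1 m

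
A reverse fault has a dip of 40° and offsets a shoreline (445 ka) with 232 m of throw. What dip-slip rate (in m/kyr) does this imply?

0.811 m/kyr

dip-slip = throw / sin(dip) = 232 m / sin(40°) = 360.9 m
rate = 360.9 m / 445 ka = 0.000811 m/yr = 0.811 m/kyr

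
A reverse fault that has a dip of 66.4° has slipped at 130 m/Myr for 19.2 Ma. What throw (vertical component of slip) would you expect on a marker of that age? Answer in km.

2.29 km

dip-slip = rate × time = 130 m/Myr × 19.2 Ma = 2496 m
throw = dip-slip × sin(dip) = 2496 × sin(66.4°) = 2290 m = 2.29 km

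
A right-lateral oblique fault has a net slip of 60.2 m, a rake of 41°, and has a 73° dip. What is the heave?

dip-slip = net slip × sin(rake) = 60.2 m × sin(41°) = 39.49 m
heave = dip-slip × cos(dip) = 39.49 × cos(73°) = 11.5 m

11.5 m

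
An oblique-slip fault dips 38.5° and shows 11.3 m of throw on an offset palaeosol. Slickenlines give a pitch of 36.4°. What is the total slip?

30.6 m

dip-slip = throw / sin(dip) = 11.3 / sin(38.5°) = 18.15 m
net slip = dip-slip / sin(rake) = 18.15 / sin(36.4°) = 30.6 m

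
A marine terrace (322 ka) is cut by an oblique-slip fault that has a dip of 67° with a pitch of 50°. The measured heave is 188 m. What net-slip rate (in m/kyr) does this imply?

1.95 m/kyr

dip-slip = heave / cos(dip) = 188 / cos(67°) = 481.1 m
net slip = dip-slip / sin(rake) = 481.1 / sin(50°) = 628.1 m
rate = 628.1 m / 322 ka = 0.00195 m/yr = 1.95 m/kyr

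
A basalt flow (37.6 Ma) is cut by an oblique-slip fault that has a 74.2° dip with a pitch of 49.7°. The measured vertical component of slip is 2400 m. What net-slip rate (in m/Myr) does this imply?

87 m/Myr

dip-slip = throw / sin(dip) = 2400 / sin(74.2°) = 2494 m
net slip = dip-slip / sin(rake) = 2494 / sin(49.7°) = 3270 m
rate = 3270 m / 37.6 Ma = 0.0000870 m/yr = 87 m/Myr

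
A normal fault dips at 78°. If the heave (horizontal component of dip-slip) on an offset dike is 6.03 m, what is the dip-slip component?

dip-slip = heave / cos(dip) = 6.03 / cos(78°) = 29 m

29 m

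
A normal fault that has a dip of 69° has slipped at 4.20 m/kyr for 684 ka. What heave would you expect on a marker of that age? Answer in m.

1030 m

dip-slip = rate × time = 4.20 m/kyr × 684 ka = 2873 m
heave = dip-slip × cos(dip) = 2873 × cos(69°) = 1030 m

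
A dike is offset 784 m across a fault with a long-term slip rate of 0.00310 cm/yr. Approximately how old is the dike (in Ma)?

25.3 Ma

age = offset / rate = 784 m / (0.00310 cm/yr) = 2.53e+07 yr = 25.3 Ma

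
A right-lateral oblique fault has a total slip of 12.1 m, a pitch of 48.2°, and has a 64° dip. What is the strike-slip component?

strike-slip = net slip × cos(rake) = 12.1 m × cos(48.2°) = 8.07 m

8.07 m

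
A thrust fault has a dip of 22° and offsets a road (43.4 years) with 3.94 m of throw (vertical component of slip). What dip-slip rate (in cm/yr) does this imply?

dip-slip = throw / sin(dip) = 3.94 m / sin(22°) = 10.52 m
rate = 10.52 m / 43.4 years = 0.242 m/yr = 24.2 cm/yr

24.2 cm/yr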